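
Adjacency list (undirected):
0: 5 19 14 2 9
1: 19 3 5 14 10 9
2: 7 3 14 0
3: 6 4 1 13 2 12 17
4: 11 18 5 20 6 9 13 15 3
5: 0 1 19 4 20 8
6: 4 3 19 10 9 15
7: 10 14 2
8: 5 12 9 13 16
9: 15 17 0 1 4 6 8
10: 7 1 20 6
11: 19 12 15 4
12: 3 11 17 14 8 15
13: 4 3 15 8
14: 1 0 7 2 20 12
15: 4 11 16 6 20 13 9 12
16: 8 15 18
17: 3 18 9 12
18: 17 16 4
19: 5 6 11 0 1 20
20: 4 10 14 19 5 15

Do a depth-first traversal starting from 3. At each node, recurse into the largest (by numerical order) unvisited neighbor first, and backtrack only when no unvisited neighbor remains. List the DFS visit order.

3 17 18 16 15 20 19 11 12 14 7 10 6 9 8 13 4 5 1 0 2

Visit 3
3 → 17
17 → 18
18 → 16
16 → 15
15 → 20
20 → 19
19 → 11
11 → 12
12 → 14
14 → 7
7 → 10
10 → 6
6 → 9
9 → 8
8 → 13
13 → 4
4 → 5
5 → 1
5 → 0
0 → 2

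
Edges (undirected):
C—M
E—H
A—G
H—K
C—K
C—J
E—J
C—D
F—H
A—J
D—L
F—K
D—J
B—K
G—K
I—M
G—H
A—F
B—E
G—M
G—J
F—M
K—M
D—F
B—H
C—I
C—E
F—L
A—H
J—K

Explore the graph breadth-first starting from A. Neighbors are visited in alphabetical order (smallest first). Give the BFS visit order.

Visit A; enqueue F, G, H, J → queue [F, G, H, J]
Visit F; enqueue D, K, L, M → queue [G, H, J, D, K, L, M]
Visit G → queue [H, J, D, K, L, M]
Visit H; enqueue B, E → queue [J, D, K, L, M, B, E]
Visit J; enqueue C → queue [D, K, L, M, B, E, C]
Visit D → queue [K, L, M, B, E, C]
Visit K → queue [L, M, B, E, C]
Visit L → queue [M, B, E, C]
Visit M; enqueue I → queue [B, E, C, I]
Visit B → queue [E, C, I]
Visit E → queue [C, I]
Visit C → queue [I]
Visit I → queue []

A → F → G → H → J → D → K → L → M → B → E → C → I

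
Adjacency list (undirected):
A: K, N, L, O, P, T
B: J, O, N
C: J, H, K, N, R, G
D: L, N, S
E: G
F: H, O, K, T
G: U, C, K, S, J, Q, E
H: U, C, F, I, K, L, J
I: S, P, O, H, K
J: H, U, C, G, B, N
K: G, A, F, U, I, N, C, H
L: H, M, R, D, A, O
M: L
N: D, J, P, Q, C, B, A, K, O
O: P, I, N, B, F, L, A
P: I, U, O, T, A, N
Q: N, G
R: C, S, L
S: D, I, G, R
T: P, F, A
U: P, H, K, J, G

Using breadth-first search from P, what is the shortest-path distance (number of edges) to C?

2

Level 0: P
Level 1: A, I, N, O, T, U
Level 2: B, C, D, F, G, H, J, K, L, Q, S
Level 3: E, M, R
C first appears at level 2.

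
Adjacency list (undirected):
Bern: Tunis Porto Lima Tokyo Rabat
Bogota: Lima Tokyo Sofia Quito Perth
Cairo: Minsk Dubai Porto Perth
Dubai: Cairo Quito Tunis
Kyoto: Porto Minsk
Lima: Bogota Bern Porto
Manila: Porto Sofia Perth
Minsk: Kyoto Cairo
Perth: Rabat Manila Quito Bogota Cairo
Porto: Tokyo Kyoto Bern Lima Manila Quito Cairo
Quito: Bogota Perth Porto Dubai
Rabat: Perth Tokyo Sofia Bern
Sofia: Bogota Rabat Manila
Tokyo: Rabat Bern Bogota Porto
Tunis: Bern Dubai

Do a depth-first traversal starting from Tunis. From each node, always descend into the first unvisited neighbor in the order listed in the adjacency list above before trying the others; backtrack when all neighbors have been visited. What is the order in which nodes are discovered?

Visit Tunis
Tunis → Bern
Bern → Porto
Porto → Tokyo
Tokyo → Rabat
Rabat → Perth
Perth → Manila
Manila → Sofia
Sofia → Bogota
Bogota → Lima
Bogota → Quito
Quito → Dubai
Dubai → Cairo
Cairo → Minsk
Minsk → Kyoto

Tunis Bern Porto Tokyo Rabat Perth Manila Sofia Bogota Lima Quito Dubai Cairo Minsk Kyoto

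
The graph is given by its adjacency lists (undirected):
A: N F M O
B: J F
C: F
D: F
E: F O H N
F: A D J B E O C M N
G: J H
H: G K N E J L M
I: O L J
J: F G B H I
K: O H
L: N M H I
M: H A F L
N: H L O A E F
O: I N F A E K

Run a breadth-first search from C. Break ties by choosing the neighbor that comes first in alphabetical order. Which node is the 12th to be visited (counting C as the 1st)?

Visit C; enqueue F → queue [F]
Visit F; enqueue A, B, D, E, J, M, N, O → queue [A, B, D, E, J, M, N, O]
Visit A → queue [B, D, E, J, M, N, O]
Visit B → queue [D, E, J, M, N, O]
Visit D → queue [E, J, M, N, O]
Visit E; enqueue H → queue [J, M, N, O, H]
Visit J; enqueue G, I → queue [M, N, O, H, G, I]
Visit M; enqueue L → queue [N, O, H, G, I, L]
Visit N → queue [O, H, G, I, L]
Visit O; enqueue K → queue [H, G, I, L, K]
Visit H → queue [G, I, L, K]
Visit G → queue [I, L, K]
Visit I → queue [L, K]
Visit L → queue [K]
Visit K → queue []

Visit order: C, F, A, B, D, E, J, M, N, O, H, G, I, L, K

G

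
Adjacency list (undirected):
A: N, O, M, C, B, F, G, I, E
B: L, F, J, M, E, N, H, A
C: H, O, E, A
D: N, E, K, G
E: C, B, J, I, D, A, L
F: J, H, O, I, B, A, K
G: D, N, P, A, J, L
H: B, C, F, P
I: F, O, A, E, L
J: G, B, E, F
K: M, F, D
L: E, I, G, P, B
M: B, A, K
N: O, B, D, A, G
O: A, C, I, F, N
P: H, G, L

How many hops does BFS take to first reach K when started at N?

2

Level 0: N
Level 1: A, B, D, G, O
Level 2: C, E, F, H, I, J, K, L, M, P
K first appears at level 2.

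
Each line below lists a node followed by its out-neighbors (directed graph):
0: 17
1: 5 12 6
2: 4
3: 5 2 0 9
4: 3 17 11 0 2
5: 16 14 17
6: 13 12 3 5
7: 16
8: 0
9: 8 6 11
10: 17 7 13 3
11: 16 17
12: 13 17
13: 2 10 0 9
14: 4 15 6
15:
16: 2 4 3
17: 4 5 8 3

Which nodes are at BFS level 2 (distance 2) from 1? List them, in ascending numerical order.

Level 0: 1
Level 1: 5, 6, 12
Level 2: 3, 13, 14, 16, 17
Level 3: 0, 2, 4, 8, 9, 10, 15
Level 4: 7, 11

3, 13, 14, 16, 17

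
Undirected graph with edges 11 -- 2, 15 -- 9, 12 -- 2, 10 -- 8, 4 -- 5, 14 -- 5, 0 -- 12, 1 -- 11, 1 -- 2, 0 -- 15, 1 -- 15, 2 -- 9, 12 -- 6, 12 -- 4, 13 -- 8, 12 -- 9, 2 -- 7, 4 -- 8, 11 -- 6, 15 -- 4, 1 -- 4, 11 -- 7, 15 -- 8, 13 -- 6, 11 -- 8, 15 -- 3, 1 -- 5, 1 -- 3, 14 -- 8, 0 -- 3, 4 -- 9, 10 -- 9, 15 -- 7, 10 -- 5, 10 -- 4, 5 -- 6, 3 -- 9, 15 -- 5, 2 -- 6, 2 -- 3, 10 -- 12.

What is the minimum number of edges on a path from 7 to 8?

Level 0: 7
Level 1: 2, 11, 15
Level 2: 0, 1, 3, 4, 5, 6, 8, 9, 12
Level 3: 10, 13, 14
8 first appears at level 2.

2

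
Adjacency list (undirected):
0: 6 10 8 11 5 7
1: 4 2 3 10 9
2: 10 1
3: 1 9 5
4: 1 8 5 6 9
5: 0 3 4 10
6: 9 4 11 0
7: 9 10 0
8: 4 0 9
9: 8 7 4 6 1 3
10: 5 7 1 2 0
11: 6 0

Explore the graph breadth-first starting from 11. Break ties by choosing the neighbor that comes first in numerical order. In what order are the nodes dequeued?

Visit 11; enqueue 0, 6 → queue [0, 6]
Visit 0; enqueue 5, 7, 8, 10 → queue [6, 5, 7, 8, 10]
Visit 6; enqueue 4, 9 → queue [5, 7, 8, 10, 4, 9]
Visit 5; enqueue 3 → queue [7, 8, 10, 4, 9, 3]
Visit 7 → queue [8, 10, 4, 9, 3]
Visit 8 → queue [10, 4, 9, 3]
Visit 10; enqueue 1, 2 → queue [4, 9, 3, 1, 2]
Visit 4 → queue [9, 3, 1, 2]
Visit 9 → queue [3, 1, 2]
Visit 3 → queue [1, 2]
Visit 1 → queue [2]
Visit 2 → queue []

11 -> 0 -> 6 -> 5 -> 7 -> 8 -> 10 -> 4 -> 9 -> 3 -> 1 -> 2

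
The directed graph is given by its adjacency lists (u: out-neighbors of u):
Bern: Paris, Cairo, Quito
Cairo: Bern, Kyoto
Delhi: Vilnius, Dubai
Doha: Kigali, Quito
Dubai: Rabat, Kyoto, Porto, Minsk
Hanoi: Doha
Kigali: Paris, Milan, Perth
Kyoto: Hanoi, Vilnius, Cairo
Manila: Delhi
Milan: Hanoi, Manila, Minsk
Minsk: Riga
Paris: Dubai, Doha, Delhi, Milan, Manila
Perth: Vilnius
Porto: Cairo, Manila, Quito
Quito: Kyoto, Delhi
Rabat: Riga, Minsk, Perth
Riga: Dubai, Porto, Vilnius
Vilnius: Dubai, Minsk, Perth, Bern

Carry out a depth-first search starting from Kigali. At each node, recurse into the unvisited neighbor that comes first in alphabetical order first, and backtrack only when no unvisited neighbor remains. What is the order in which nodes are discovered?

Kigali, Milan, Hanoi, Doha, Quito, Delhi, Dubai, Kyoto, Cairo, Bern, Paris, Manila, Vilnius, Minsk, Riga, Porto, Perth, Rabat

Visit Kigali
Kigali → Milan
Milan → Hanoi
Hanoi → Doha
Doha → Quito
Quito → Delhi
Delhi → Dubai
Dubai → Kyoto
Kyoto → Cairo
Cairo → Bern
Bern → Paris
Paris → Manila
Kyoto → Vilnius
Vilnius → Minsk
Minsk → Riga
Riga → Porto
Vilnius → Perth
Dubai → Rabat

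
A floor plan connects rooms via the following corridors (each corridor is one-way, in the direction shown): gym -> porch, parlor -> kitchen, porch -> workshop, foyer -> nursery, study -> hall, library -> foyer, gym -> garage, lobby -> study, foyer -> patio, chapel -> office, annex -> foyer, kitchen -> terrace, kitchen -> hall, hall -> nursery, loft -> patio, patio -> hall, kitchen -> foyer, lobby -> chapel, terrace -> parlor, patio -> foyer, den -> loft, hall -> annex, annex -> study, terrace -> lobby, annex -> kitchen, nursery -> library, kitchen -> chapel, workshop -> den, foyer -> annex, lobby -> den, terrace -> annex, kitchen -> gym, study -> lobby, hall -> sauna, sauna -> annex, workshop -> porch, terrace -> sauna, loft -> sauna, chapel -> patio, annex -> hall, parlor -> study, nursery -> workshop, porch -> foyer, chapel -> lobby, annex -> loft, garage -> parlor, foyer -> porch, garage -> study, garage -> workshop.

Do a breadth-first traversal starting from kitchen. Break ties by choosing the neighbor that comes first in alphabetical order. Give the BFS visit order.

kitchen, chapel, foyer, gym, hall, terrace, lobby, office, patio, annex, nursery, porch, garage, sauna, parlor, den, study, loft, library, workshop

Visit kitchen; enqueue chapel, foyer, gym, hall, terrace → queue [chapel, foyer, gym, hall, terrace]
Visit chapel; enqueue lobby, office, patio → queue [foyer, gym, hall, terrace, lobby, office, patio]
Visit foyer; enqueue annex, nursery, porch → queue [gym, hall, terrace, lobby, office, patio, annex, nursery, porch]
Visit gym; enqueue garage → queue [hall, terrace, lobby, office, patio, annex, nursery, porch, garage]
Visit hall; enqueue sauna → queue [terrace, lobby, office, patio, annex, nursery, porch, garage, sauna]
Visit terrace; enqueue parlor → queue [lobby, office, patio, annex, nursery, porch, garage, sauna, parlor]
Visit lobby; enqueue den, study → queue [office, patio, annex, nursery, porch, garage, sauna, parlor, den, study]
Visit office → queue [patio, annex, nursery, porch, garage, sauna, parlor, den, study]
Visit patio → queue [annex, nursery, porch, garage, sauna, parlor, den, study]
Visit annex; enqueue loft → queue [nursery, porch, garage, sauna, parlor, den, study, loft]
Visit nursery; enqueue library, workshop → queue [porch, garage, sauna, parlor, den, study, loft, library, workshop]
Visit porch → queue [garage, sauna, parlor, den, study, loft, library, workshop]
Visit garage → queue [sauna, parlor, den, study, loft, library, workshop]
Visit sauna → queue [parlor, den, study, loft, library, workshop]
Visit parlor → queue [den, study, loft, library, workshop]
Visit den → queue [study, loft, library, workshop]
Visit study → queue [loft, library, workshop]
Visit loft → queue [library, workshop]
Visit library → queue [workshop]
Visit workshop → queue []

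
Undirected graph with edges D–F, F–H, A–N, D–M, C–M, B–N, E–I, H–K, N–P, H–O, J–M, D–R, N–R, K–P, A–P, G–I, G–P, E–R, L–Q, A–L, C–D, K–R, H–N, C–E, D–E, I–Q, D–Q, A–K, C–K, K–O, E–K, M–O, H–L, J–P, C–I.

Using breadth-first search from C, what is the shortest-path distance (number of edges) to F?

Level 0: C
Level 1: D, E, I, K, M
Level 2: A, F, G, H, J, O, P, Q, R
Level 3: L, N
Level 4: B
F first appears at level 2.

2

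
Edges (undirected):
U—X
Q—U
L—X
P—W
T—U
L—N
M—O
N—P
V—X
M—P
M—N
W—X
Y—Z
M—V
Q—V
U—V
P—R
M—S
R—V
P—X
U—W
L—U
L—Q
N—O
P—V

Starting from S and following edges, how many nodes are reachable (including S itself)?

13

BFS from S visits: S, M, N, O, P, V, L, R, W, X, Q, U, T
Reachable nodes: 13 of 15 total.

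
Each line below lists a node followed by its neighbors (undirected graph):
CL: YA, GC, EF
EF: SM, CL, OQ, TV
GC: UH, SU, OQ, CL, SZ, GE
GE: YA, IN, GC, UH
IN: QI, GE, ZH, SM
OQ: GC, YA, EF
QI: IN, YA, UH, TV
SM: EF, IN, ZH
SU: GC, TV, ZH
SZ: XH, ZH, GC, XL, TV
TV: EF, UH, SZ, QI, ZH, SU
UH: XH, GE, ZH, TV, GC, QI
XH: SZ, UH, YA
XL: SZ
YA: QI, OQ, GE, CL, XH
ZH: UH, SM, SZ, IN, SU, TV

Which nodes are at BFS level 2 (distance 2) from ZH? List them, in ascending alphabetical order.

Level 0: ZH
Level 1: IN, SM, SU, SZ, TV, UH
Level 2: EF, GC, GE, QI, XH, XL
Level 3: CL, OQ, YA

EF, GC, GE, QI, XH, XL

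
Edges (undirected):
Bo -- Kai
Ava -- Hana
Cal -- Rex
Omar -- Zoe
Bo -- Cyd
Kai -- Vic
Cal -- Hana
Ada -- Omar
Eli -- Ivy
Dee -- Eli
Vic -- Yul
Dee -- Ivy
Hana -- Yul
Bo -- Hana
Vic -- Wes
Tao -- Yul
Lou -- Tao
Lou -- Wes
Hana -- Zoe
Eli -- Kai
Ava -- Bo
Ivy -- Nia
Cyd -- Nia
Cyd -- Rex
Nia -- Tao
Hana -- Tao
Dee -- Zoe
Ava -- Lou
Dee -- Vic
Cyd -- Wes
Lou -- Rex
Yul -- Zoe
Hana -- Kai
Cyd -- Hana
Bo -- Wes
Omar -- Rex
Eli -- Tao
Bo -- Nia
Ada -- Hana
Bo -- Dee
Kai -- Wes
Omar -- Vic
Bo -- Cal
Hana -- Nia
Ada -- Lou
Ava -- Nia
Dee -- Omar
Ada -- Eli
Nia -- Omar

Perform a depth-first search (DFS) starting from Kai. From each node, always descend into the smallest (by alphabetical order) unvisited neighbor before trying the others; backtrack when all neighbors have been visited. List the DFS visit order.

Visit Kai
Kai → Bo
Bo → Ava
Ava → Hana
Hana → Ada
Ada → Eli
Eli → Dee
Dee → Ivy
Ivy → Nia
Nia → Cyd
Cyd → Rex
Rex → Cal
Rex → Lou
Lou → Tao
Tao → Yul
Yul → Vic
Vic → Omar
Omar → Zoe
Vic → Wes

Kai -> Bo -> Ava -> Hana -> Ada -> Eli -> Dee -> Ivy -> Nia -> Cyd -> Rex -> Cal -> Lou -> Tao -> Yul -> Vic -> Omar -> Zoe -> Wes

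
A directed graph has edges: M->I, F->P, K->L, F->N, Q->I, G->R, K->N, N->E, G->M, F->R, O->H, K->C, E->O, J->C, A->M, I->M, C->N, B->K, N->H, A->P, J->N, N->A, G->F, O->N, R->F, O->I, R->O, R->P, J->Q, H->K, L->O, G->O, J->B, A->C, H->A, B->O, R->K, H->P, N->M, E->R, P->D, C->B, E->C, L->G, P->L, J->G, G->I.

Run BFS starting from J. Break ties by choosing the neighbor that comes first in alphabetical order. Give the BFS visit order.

Visit J; enqueue B, C, G, N, Q → queue [B, C, G, N, Q]
Visit B; enqueue K, O → queue [C, G, N, Q, K, O]
Visit C → queue [G, N, Q, K, O]
Visit G; enqueue F, I, M, R → queue [N, Q, K, O, F, I, M, R]
Visit N; enqueue A, E, H → queue [Q, K, O, F, I, M, R, A, E, H]
Visit Q → queue [K, O, F, I, M, R, A, E, H]
Visit K; enqueue L → queue [O, F, I, M, R, A, E, H, L]
Visit O → queue [F, I, M, R, A, E, H, L]
Visit F; enqueue P → queue [I, M, R, A, E, H, L, P]
Visit I → queue [M, R, A, E, H, L, P]
Visit M → queue [R, A, E, H, L, P]
Visit R → queue [A, E, H, L, P]
Visit A → queue [E, H, L, P]
Visit E → queue [H, L, P]
Visit H → queue [L, P]
Visit L → queue [P]
Visit P; enqueue D → queue [D]
Visit D → queue []

J → B → C → G → N → Q → K → O → F → I → M → R → A → E → H → L → P → D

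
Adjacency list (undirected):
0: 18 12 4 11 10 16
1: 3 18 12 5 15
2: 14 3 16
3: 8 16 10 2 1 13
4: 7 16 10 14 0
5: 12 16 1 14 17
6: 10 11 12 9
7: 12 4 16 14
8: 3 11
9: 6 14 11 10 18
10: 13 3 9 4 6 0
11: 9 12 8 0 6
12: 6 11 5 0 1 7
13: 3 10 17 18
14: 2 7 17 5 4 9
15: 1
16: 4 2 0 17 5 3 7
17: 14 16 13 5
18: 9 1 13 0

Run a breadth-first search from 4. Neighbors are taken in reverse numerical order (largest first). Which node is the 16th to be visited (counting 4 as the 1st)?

11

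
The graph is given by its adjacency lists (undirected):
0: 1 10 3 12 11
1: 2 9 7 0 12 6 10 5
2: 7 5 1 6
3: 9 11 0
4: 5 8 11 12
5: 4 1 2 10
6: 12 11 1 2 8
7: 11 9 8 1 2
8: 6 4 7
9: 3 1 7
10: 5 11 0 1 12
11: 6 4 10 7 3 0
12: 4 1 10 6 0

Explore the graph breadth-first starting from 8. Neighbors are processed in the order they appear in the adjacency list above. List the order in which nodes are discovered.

Visit 8; enqueue 6, 4, 7 → queue [6, 4, 7]
Visit 6; enqueue 12, 11, 1, 2 → queue [4, 7, 12, 11, 1, 2]
Visit 4; enqueue 5 → queue [7, 12, 11, 1, 2, 5]
Visit 7; enqueue 9 → queue [12, 11, 1, 2, 5, 9]
Visit 12; enqueue 10, 0 → queue [11, 1, 2, 5, 9, 10, 0]
Visit 11; enqueue 3 → queue [1, 2, 5, 9, 10, 0, 3]
Visit 1 → queue [2, 5, 9, 10, 0, 3]
Visit 2 → queue [5, 9, 10, 0, 3]
Visit 5 → queue [9, 10, 0, 3]
Visit 9 → queue [10, 0, 3]
Visit 10 → queue [0, 3]
Visit 0 → queue [3]
Visit 3 → queue []

8 -> 6 -> 4 -> 7 -> 12 -> 11 -> 1 -> 2 -> 5 -> 9 -> 10 -> 0 -> 3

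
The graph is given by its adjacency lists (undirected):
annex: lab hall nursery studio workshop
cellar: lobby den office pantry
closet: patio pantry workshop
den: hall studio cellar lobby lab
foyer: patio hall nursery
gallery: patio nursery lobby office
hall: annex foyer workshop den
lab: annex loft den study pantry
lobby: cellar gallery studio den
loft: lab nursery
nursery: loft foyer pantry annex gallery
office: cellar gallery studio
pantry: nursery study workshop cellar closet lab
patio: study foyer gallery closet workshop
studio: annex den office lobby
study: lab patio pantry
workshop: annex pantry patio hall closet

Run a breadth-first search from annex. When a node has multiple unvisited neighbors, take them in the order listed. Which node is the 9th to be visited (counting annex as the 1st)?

Visit annex; enqueue lab, hall, nursery, studio, workshop → queue [lab, hall, nursery, studio, workshop]
Visit lab; enqueue loft, den, study, pantry → queue [hall, nursery, studio, workshop, loft, den, study, pantry]
Visit hall; enqueue foyer → queue [nursery, studio, workshop, loft, den, study, pantry, foyer]
Visit nursery; enqueue gallery → queue [studio, workshop, loft, den, study, pantry, foyer, gallery]
Visit studio; enqueue office, lobby → queue [workshop, loft, den, study, pantry, foyer, gallery, office, lobby]
Visit workshop; enqueue patio, closet → queue [loft, den, study, pantry, foyer, gallery, office, lobby, patio, closet]
Visit loft → queue [den, study, pantry, foyer, gallery, office, lobby, patio, closet]
Visit den; enqueue cellar → queue [study, pantry, foyer, gallery, office, lobby, patio, closet, cellar]
Visit study → queue [pantry, foyer, gallery, office, lobby, patio, closet, cellar]
Visit pantry → queue [foyer, gallery, office, lobby, patio, closet, cellar]
Visit foyer → queue [gallery, office, lobby, patio, closet, cellar]
Visit gallery → queue [office, lobby, patio, closet, cellar]
Visit office → queue [lobby, patio, closet, cellar]
Visit lobby → queue [patio, closet, cellar]
Visit patio → queue [closet, cellar]
Visit closet → queue [cellar]
Visit cellar → queue []

Visit order: annex, lab, hall, nursery, studio, workshop, loft, den, study, pantry, foyer, gallery, office, lobby, patio, closet, cellar

study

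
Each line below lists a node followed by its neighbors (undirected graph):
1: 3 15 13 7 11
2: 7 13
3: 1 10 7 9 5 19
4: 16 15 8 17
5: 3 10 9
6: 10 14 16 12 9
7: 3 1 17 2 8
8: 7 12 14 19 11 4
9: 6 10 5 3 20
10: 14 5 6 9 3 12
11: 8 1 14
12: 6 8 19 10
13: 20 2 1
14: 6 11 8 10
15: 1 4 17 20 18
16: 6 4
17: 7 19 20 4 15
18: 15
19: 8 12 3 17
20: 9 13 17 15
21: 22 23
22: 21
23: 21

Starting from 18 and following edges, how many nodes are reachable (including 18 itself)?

BFS from 18 visits: 18, 15, 1, 4, 17, 20, 3, 13, 7, 11, 16, 8, 19, 9, 10, 5, 2, 14, 6, 12
Reachable nodes: 20 of 23 total.

20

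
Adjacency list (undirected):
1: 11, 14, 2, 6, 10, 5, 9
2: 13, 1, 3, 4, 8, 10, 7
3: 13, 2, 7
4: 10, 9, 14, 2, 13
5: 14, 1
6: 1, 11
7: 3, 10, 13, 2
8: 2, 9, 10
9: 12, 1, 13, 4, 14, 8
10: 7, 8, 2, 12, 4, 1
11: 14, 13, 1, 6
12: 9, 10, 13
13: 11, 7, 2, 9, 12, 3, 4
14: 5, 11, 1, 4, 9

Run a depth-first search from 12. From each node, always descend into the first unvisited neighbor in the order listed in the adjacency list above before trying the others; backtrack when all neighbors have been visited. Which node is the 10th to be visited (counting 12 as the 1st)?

Visit 12
12 → 9
9 → 1
1 → 11
11 → 14
14 → 5
14 → 4
4 → 10
10 → 7
7 → 3
3 → 13
13 → 2
2 → 8
11 → 6

Visit order: 12, 9, 1, 11, 14, 5, 4, 10, 7, 3, 13, 2, 8, 6

3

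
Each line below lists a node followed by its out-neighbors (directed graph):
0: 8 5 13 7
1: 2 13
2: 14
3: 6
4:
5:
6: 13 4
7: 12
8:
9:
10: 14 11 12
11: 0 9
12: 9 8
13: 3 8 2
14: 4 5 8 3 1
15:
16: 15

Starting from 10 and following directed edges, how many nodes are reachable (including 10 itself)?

15

BFS from 10 visits: 10, 14, 11, 12, 4, 5, 8, 3, 1, 0, 9, 6, 2, 13, 7
Reachable nodes: 15 of 17 total.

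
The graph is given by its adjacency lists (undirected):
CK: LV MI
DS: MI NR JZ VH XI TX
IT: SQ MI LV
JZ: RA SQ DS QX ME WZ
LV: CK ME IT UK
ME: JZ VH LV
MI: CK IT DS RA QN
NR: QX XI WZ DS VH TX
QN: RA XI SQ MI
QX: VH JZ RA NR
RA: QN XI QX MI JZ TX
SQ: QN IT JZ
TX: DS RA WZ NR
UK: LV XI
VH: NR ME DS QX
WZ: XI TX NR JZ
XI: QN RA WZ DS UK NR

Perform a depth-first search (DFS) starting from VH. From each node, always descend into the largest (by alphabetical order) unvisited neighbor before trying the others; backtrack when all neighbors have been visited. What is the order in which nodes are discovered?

VH, QX, RA, XI, WZ, TX, NR, DS, MI, QN, SQ, JZ, ME, LV, UK, IT, CK

Visit VH
VH → QX
QX → RA
RA → XI
XI → WZ
WZ → TX
TX → NR
NR → DS
DS → MI
MI → QN
QN → SQ
SQ → JZ
JZ → ME
ME → LV
LV → UK
LV → IT
LV → CK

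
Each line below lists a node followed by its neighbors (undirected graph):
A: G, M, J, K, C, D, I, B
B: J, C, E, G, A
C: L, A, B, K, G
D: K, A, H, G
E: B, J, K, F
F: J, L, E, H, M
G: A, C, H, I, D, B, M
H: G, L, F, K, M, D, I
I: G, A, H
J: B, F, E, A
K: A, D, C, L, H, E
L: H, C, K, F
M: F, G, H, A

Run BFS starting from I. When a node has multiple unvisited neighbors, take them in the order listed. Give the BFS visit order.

I -> G -> A -> H -> C -> D -> B -> M -> J -> K -> L -> F -> E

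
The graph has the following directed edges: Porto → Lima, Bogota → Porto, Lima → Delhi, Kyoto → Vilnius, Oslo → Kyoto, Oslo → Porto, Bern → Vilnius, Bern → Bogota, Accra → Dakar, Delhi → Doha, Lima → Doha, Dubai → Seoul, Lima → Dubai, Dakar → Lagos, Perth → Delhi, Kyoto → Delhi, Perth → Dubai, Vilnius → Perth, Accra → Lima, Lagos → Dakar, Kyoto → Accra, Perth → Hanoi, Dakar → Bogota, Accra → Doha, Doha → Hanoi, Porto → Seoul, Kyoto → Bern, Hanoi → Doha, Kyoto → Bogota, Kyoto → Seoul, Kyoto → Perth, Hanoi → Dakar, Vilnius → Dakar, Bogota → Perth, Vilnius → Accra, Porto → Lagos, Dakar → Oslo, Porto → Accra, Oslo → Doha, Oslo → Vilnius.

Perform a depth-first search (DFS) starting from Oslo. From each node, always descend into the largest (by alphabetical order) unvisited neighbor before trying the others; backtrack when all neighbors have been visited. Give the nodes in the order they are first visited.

Oslo, Vilnius, Perth, Hanoi, Doha, Dakar, Lagos, Bogota, Porto, Seoul, Lima, Dubai, Delhi, Accra, Kyoto, Bern

Visit Oslo
Oslo → Vilnius
Vilnius → Perth
Perth → Hanoi
Hanoi → Doha
Hanoi → Dakar
Dakar → Lagos
Dakar → Bogota
Bogota → Porto
Porto → Seoul
Porto → Lima
Lima → Dubai
Lima → Delhi
Porto → Accra
Oslo → Kyoto
Kyoto → Bern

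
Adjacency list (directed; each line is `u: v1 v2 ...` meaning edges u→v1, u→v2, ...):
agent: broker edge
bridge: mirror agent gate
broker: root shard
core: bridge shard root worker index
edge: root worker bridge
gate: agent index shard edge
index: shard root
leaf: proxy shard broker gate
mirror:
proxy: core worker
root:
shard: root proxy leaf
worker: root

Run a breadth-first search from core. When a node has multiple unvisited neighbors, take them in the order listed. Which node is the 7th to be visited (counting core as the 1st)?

Visit core; enqueue bridge, shard, root, worker, index → queue [bridge, shard, root, worker, index]
Visit bridge; enqueue mirror, agent, gate → queue [shard, root, worker, index, mirror, agent, gate]
Visit shard; enqueue proxy, leaf → queue [root, worker, index, mirror, agent, gate, proxy, leaf]
Visit root → queue [worker, index, mirror, agent, gate, proxy, leaf]
Visit worker → queue [index, mirror, agent, gate, proxy, leaf]
Visit index → queue [mirror, agent, gate, proxy, leaf]
Visit mirror → queue [agent, gate, proxy, leaf]
Visit agent; enqueue broker, edge → queue [gate, proxy, leaf, broker, edge]
Visit gate → queue [proxy, leaf, broker, edge]
Visit proxy → queue [leaf, broker, edge]
Visit leaf → queue [broker, edge]
Visit broker → queue [edge]
Visit edge → queue []

Visit order: core, bridge, shard, root, worker, index, mirror, agent, gate, proxy, leaf, broker, edge

mirror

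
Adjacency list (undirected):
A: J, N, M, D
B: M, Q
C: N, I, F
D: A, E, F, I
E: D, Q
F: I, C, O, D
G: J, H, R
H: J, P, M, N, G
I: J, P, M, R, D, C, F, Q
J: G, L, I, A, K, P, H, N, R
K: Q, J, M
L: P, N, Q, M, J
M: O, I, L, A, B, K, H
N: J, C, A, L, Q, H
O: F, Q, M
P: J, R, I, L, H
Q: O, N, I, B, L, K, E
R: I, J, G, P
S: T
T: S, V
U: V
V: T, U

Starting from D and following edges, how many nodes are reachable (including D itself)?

BFS from D visits: D, I, F, E, A, R, Q, P, M, J, C, O, N, G, L, K, B, H
Reachable nodes: 18 of 22 total.

18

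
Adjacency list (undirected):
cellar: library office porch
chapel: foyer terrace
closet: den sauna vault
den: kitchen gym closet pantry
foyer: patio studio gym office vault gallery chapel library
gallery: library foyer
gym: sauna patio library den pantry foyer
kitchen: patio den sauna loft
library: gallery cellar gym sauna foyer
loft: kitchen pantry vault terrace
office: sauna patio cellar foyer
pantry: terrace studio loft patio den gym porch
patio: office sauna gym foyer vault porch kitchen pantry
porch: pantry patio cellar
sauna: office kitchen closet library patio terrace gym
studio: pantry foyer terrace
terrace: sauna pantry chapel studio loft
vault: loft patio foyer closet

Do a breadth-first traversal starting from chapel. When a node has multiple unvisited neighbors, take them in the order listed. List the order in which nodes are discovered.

chapel, foyer, terrace, patio, studio, gym, office, vault, gallery, library, sauna, pantry, loft, porch, kitchen, den, cellar, closet

Visit chapel; enqueue foyer, terrace → queue [foyer, terrace]
Visit foyer; enqueue patio, studio, gym, office, vault, gallery, library → queue [terrace, patio, studio, gym, office, vault, gallery, library]
Visit terrace; enqueue sauna, pantry, loft → queue [patio, studio, gym, office, vault, gallery, library, sauna, pantry, loft]
Visit patio; enqueue porch, kitchen → queue [studio, gym, office, vault, gallery, library, sauna, pantry, loft, porch, kitchen]
Visit studio → queue [gym, office, vault, gallery, library, sauna, pantry, loft, porch, kitchen]
Visit gym; enqueue den → queue [office, vault, gallery, library, sauna, pantry, loft, porch, kitchen, den]
Visit office; enqueue cellar → queue [vault, gallery, library, sauna, pantry, loft, porch, kitchen, den, cellar]
Visit vault; enqueue closet → queue [gallery, library, sauna, pantry, loft, porch, kitchen, den, cellar, closet]
Visit gallery → queue [library, sauna, pantry, loft, porch, kitchen, den, cellar, closet]
Visit library → queue [sauna, pantry, loft, porch, kitchen, den, cellar, closet]
Visit sauna → queue [pantry, loft, porch, kitchen, den, cellar, closet]
Visit pantry → queue [loft, porch, kitchen, den, cellar, closet]
Visit loft → queue [porch, kitchen, den, cellar, closet]
Visit porch → queue [kitchen, den, cellar, closet]
Visit kitchen → queue [den, cellar, closet]
Visit den → queue [cellar, closet]
Visit cellar → queue [closet]
Visit closet → queue []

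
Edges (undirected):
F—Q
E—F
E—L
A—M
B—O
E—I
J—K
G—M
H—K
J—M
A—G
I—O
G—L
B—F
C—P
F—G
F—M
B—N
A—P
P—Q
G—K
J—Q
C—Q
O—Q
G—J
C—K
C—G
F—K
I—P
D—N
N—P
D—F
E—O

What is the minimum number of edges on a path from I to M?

3

Level 0: I
Level 1: E, O, P
Level 2: A, B, C, F, L, N, Q
Level 3: D, G, J, K, M
Level 4: H
M first appears at level 3.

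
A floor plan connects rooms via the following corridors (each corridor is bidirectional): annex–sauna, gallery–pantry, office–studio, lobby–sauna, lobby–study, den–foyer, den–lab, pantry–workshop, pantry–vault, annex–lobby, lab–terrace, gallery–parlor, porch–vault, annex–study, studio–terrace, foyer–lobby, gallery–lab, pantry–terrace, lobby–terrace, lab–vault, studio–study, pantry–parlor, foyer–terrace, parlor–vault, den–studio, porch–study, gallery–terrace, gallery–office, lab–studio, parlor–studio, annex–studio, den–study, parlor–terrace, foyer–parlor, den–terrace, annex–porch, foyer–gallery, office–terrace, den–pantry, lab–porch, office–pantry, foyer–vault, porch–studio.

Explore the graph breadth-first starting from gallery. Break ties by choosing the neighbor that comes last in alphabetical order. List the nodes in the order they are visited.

gallery, terrace, parlor, pantry, office, lab, foyer, studio, lobby, den, vault, workshop, porch, study, annex, sauna

Visit gallery; enqueue terrace, parlor, pantry, office, lab, foyer → queue [terrace, parlor, pantry, office, lab, foyer]
Visit terrace; enqueue studio, lobby, den → queue [parlor, pantry, office, lab, foyer, studio, lobby, den]
Visit parlor; enqueue vault → queue [pantry, office, lab, foyer, studio, lobby, den, vault]
Visit pantry; enqueue workshop → queue [office, lab, foyer, studio, lobby, den, vault, workshop]
Visit office → queue [lab, foyer, studio, lobby, den, vault, workshop]
Visit lab; enqueue porch → queue [foyer, studio, lobby, den, vault, workshop, porch]
Visit foyer → queue [studio, lobby, den, vault, workshop, porch]
Visit studio; enqueue study, annex → queue [lobby, den, vault, workshop, porch, study, annex]
Visit lobby; enqueue sauna → queue [den, vault, workshop, porch, study, annex, sauna]
Visit den → queue [vault, workshop, porch, study, annex, sauna]
Visit vault → queue [workshop, porch, study, annex, sauna]
Visit workshop → queue [porch, study, annex, sauna]
Visit porch → queue [study, annex, sauna]
Visit study → queue [annex, sauna]
Visit annex → queue [sauna]
Visit sauna → queue []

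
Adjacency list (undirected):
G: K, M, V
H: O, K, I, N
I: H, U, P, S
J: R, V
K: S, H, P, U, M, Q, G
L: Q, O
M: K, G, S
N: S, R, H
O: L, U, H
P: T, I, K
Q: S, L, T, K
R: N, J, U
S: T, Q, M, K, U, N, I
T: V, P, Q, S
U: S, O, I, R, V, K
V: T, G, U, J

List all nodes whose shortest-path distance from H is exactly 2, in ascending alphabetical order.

G, L, M, P, Q, R, S, U

Level 0: H
Level 1: I, K, N, O
Level 2: G, L, M, P, Q, R, S, U
Level 3: J, T, V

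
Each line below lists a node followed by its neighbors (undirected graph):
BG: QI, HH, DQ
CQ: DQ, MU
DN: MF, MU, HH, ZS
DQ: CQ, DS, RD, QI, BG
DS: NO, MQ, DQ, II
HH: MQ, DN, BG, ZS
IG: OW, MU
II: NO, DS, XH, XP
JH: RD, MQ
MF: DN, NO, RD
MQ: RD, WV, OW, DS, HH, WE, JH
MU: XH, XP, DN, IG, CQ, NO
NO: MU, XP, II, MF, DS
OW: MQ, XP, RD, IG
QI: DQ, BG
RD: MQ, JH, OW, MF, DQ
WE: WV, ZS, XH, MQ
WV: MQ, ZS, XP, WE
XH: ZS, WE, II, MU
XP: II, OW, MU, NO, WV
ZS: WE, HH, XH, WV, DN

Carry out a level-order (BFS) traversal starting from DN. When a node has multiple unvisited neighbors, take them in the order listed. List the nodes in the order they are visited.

Visit DN; enqueue MF, MU, HH, ZS → queue [MF, MU, HH, ZS]
Visit MF; enqueue NO, RD → queue [MU, HH, ZS, NO, RD]
Visit MU; enqueue XH, XP, IG, CQ → queue [HH, ZS, NO, RD, XH, XP, IG, CQ]
Visit HH; enqueue MQ, BG → queue [ZS, NO, RD, XH, XP, IG, CQ, MQ, BG]
Visit ZS; enqueue WE, WV → queue [NO, RD, XH, XP, IG, CQ, MQ, BG, WE, WV]
Visit NO; enqueue II, DS → queue [RD, XH, XP, IG, CQ, MQ, BG, WE, WV, II, DS]
Visit RD; enqueue JH, OW, DQ → queue [XH, XP, IG, CQ, MQ, BG, WE, WV, II, DS, JH, OW, DQ]
Visit XH → queue [XP, IG, CQ, MQ, BG, WE, WV, II, DS, JH, OW, DQ]
Visit XP → queue [IG, CQ, MQ, BG, WE, WV, II, DS, JH, OW, DQ]
Visit IG → queue [CQ, MQ, BG, WE, WV, II, DS, JH, OW, DQ]
Visit CQ → queue [MQ, BG, WE, WV, II, DS, JH, OW, DQ]
Visit MQ → queue [BG, WE, WV, II, DS, JH, OW, DQ]
Visit BG; enqueue QI → queue [WE, WV, II, DS, JH, OW, DQ, QI]
Visit WE → queue [WV, II, DS, JH, OW, DQ, QI]
Visit WV → queue [II, DS, JH, OW, DQ, QI]
Visit II → queue [DS, JH, OW, DQ, QI]
Visit DS → queue [JH, OW, DQ, QI]
Visit JH → queue [OW, DQ, QI]
Visit OW → queue [DQ, QI]
Visit DQ → queue [QI]
Visit QI → queue []

DN, MF, MU, HH, ZS, NO, RD, XH, XP, IG, CQ, MQ, BG, WE, WV, II, DS, JH, OW, DQ, QI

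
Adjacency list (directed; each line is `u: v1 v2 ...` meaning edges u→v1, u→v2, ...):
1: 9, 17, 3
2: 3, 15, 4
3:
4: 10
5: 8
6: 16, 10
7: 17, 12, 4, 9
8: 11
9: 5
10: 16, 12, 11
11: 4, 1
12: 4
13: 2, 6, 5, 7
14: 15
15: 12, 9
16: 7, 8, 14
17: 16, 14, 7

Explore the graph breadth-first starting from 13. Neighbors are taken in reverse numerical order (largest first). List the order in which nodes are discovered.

13, 7, 6, 5, 2, 17, 12, 9, 4, 16, 10, 8, 15, 3, 14, 11, 1

Visit 13; enqueue 7, 6, 5, 2 → queue [7, 6, 5, 2]
Visit 7; enqueue 17, 12, 9, 4 → queue [6, 5, 2, 17, 12, 9, 4]
Visit 6; enqueue 16, 10 → queue [5, 2, 17, 12, 9, 4, 16, 10]
Visit 5; enqueue 8 → queue [2, 17, 12, 9, 4, 16, 10, 8]
Visit 2; enqueue 15, 3 → queue [17, 12, 9, 4, 16, 10, 8, 15, 3]
Visit 17; enqueue 14 → queue [12, 9, 4, 16, 10, 8, 15, 3, 14]
Visit 12 → queue [9, 4, 16, 10, 8, 15, 3, 14]
Visit 9 → queue [4, 16, 10, 8, 15, 3, 14]
Visit 4 → queue [16, 10, 8, 15, 3, 14]
Visit 16 → queue [10, 8, 15, 3, 14]
Visit 10; enqueue 11 → queue [8, 15, 3, 14, 11]
Visit 8 → queue [15, 3, 14, 11]
Visit 15 → queue [3, 14, 11]
Visit 3 → queue [14, 11]
Visit 14 → queue [11]
Visit 11; enqueue 1 → queue [1]
Visit 1 → queue []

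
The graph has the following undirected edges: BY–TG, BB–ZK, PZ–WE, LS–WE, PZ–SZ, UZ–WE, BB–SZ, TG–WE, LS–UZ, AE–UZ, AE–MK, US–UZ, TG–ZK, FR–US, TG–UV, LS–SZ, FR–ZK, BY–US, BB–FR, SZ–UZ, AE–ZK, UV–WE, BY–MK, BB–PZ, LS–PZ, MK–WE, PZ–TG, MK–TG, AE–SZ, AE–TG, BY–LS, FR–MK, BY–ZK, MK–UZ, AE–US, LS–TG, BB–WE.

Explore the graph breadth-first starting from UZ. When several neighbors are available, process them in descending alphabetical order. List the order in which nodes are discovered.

UZ, WE, US, SZ, MK, LS, AE, UV, TG, PZ, BB, FR, BY, ZK

Visit UZ; enqueue WE, US, SZ, MK, LS, AE → queue [WE, US, SZ, MK, LS, AE]
Visit WE; enqueue UV, TG, PZ, BB → queue [US, SZ, MK, LS, AE, UV, TG, PZ, BB]
Visit US; enqueue FR, BY → queue [SZ, MK, LS, AE, UV, TG, PZ, BB, FR, BY]
Visit SZ → queue [MK, LS, AE, UV, TG, PZ, BB, FR, BY]
Visit MK → queue [LS, AE, UV, TG, PZ, BB, FR, BY]
Visit LS → queue [AE, UV, TG, PZ, BB, FR, BY]
Visit AE; enqueue ZK → queue [UV, TG, PZ, BB, FR, BY, ZK]
Visit UV → queue [TG, PZ, BB, FR, BY, ZK]
Visit TG → queue [PZ, BB, FR, BY, ZK]
Visit PZ → queue [BB, FR, BY, ZK]
Visit BB → queue [FR, BY, ZK]
Visit FR → queue [BY, ZK]
Visit BY → queue [ZK]
Visit ZK → queue []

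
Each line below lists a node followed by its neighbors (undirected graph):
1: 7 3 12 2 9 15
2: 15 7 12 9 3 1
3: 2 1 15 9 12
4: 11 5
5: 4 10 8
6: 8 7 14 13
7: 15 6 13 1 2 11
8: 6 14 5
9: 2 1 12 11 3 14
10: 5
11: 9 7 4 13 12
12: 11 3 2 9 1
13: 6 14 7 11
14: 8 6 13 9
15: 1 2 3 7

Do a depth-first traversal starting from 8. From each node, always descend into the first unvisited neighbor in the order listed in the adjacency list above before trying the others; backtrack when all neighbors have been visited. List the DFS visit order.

8 6 7 15 1 3 2 12 11 9 14 13 4 5 10

Visit 8
8 → 6
6 → 7
7 → 15
15 → 1
1 → 3
3 → 2
2 → 12
12 → 11
11 → 9
9 → 14
14 → 13
11 → 4
4 → 5
5 → 10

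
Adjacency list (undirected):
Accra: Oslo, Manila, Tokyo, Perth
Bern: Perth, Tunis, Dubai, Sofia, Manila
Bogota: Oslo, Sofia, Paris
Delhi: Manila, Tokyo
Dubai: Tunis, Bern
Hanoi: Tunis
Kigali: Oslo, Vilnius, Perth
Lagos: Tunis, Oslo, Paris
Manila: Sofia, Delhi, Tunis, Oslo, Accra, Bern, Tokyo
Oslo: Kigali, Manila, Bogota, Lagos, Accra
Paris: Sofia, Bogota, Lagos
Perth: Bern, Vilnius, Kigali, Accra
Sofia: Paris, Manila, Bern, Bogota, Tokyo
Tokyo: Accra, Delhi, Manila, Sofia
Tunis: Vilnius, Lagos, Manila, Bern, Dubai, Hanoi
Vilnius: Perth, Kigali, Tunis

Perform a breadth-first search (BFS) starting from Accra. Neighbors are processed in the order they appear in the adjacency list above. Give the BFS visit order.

Accra, Oslo, Manila, Tokyo, Perth, Kigali, Bogota, Lagos, Sofia, Delhi, Tunis, Bern, Vilnius, Paris, Dubai, Hanoi

Visit Accra; enqueue Oslo, Manila, Tokyo, Perth → queue [Oslo, Manila, Tokyo, Perth]
Visit Oslo; enqueue Kigali, Bogota, Lagos → queue [Manila, Tokyo, Perth, Kigali, Bogota, Lagos]
Visit Manila; enqueue Sofia, Delhi, Tunis, Bern → queue [Tokyo, Perth, Kigali, Bogota, Lagos, Sofia, Delhi, Tunis, Bern]
Visit Tokyo → queue [Perth, Kigali, Bogota, Lagos, Sofia, Delhi, Tunis, Bern]
Visit Perth; enqueue Vilnius → queue [Kigali, Bogota, Lagos, Sofia, Delhi, Tunis, Bern, Vilnius]
Visit Kigali → queue [Bogota, Lagos, Sofia, Delhi, Tunis, Bern, Vilnius]
Visit Bogota; enqueue Paris → queue [Lagos, Sofia, Delhi, Tunis, Bern, Vilnius, Paris]
Visit Lagos → queue [Sofia, Delhi, Tunis, Bern, Vilnius, Paris]
Visit Sofia → queue [Delhi, Tunis, Bern, Vilnius, Paris]
Visit Delhi → queue [Tunis, Bern, Vilnius, Paris]
Visit Tunis; enqueue Dubai, Hanoi → queue [Bern, Vilnius, Paris, Dubai, Hanoi]
Visit Bern → queue [Vilnius, Paris, Dubai, Hanoi]
Visit Vilnius → queue [Paris, Dubai, Hanoi]
Visit Paris → queue [Dubai, Hanoi]
Visit Dubai → queue [Hanoi]
Visit Hanoi → queue []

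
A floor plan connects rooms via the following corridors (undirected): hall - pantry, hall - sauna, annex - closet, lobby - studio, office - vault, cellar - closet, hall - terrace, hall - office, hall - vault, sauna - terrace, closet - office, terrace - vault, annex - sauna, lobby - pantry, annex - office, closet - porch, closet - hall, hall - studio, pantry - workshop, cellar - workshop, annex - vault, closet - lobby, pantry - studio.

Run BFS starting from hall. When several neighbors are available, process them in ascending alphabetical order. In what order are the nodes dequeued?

Visit hall; enqueue closet, office, pantry, sauna, studio, terrace, vault → queue [closet, office, pantry, sauna, studio, terrace, vault]
Visit closet; enqueue annex, cellar, lobby, porch → queue [office, pantry, sauna, studio, terrace, vault, annex, cellar, lobby, porch]
Visit office → queue [pantry, sauna, studio, terrace, vault, annex, cellar, lobby, porch]
Visit pantry; enqueue workshop → queue [sauna, studio, terrace, vault, annex, cellar, lobby, porch, workshop]
Visit sauna → queue [studio, terrace, vault, annex, cellar, lobby, porch, workshop]
Visit studio → queue [terrace, vault, annex, cellar, lobby, porch, workshop]
Visit terrace → queue [vault, annex, cellar, lobby, porch, workshop]
Visit vault → queue [annex, cellar, lobby, porch, workshop]
Visit annex → queue [cellar, lobby, porch, workshop]
Visit cellar → queue [lobby, porch, workshop]
Visit lobby → queue [porch, workshop]
Visit porch → queue [workshop]
Visit workshop → queue []

hall, closet, office, pantry, sauna, studio, terrace, vault, annex, cellar, lobby, porch, workshop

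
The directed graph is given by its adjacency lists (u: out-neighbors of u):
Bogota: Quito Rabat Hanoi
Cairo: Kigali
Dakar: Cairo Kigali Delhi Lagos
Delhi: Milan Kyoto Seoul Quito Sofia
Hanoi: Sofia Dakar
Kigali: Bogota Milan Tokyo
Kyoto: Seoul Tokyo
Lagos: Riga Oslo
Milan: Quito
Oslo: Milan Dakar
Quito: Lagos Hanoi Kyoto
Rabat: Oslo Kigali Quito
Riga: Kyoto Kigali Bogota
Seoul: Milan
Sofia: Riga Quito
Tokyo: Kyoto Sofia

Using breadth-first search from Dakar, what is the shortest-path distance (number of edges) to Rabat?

3

Level 0: Dakar
Level 1: Cairo, Delhi, Kigali, Lagos
Level 2: Bogota, Kyoto, Milan, Oslo, Quito, Riga, Seoul, Sofia, Tokyo
Level 3: Hanoi, Rabat
Rabat first appears at level 3.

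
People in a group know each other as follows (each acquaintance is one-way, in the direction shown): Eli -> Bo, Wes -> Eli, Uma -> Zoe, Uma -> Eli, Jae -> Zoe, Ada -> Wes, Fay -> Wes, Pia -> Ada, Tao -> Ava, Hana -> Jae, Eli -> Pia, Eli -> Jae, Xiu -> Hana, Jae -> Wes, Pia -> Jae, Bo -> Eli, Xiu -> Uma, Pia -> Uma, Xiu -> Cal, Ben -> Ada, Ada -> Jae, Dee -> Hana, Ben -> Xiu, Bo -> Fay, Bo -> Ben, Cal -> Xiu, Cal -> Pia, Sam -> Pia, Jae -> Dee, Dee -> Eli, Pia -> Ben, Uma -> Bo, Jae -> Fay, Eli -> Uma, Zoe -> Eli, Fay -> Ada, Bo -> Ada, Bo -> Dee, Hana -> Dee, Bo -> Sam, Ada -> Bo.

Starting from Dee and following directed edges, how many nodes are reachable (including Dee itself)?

15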